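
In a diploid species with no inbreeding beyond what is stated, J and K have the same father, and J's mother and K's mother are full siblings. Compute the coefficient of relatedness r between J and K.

Independent pedigree routes through distinct common ancestors add.
J and K are related in two ways: half-sibs through their shared father (r = 1/4) and first cousins through their mothers (r = 1/8).
r = 1/4 + 1/8 = 0.375.

0.375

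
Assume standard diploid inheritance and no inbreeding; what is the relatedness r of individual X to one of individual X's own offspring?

Each parent–offspring link contributes a factor of 1/2, and independent paths through distinct common ancestors add.
One parent–offspring link: r = (1/2)^1 = 1/2.

0.5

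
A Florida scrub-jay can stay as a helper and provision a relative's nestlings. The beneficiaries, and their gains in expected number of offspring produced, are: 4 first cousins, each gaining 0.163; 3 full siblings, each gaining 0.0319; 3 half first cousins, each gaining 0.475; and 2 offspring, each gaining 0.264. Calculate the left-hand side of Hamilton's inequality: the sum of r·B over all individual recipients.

0.4824125

r to a first cousin = 1/8 (first cousins share one grandparent pair — two paths of length 4: r = 2·(1/2)^4 = 1/8).
r to a full sibling = 1/2 (full sibs share both parents — two paths of length 2: r = 2·(1/2)^2 = 1/2).
r to a half first cousin = 0.0625 (half first cousins share one grandparent — one path of length 4: r = (1/2)^4 = 1/16).
r to an offspring = 1/2 (one parent–offspring link: r = (1/2)^1 = 1/2).
Summing one r·B term per recipient: 4·0.125·0.163 + 3·0.5·0.0319 + 3·0.0625·0.475 + 2·0.5·0.264 = 0.4824125.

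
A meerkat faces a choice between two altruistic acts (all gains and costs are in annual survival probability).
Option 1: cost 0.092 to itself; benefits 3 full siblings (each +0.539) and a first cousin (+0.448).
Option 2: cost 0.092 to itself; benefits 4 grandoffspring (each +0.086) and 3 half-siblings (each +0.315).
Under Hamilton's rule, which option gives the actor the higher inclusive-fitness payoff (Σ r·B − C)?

Option 1: r to a full sibling = 0.5.
Option 1: r to a first cousin = 0.125.
Option 1: Σ r·B − C = (3·0.5·0.539 + 1·0.125·0.448) − 0.092 = 0.7725.
Option 2: r to a grandoffspring = 0.25.
Option 2: r to a half-sibling = 0.25.
Option 2: Σ r·B − C = (4·0.25·0.086 + 3·0.25·0.315) − 0.092 = 0.23025.
Option 1 has the higher net inclusive-fitness payoff.

Option 1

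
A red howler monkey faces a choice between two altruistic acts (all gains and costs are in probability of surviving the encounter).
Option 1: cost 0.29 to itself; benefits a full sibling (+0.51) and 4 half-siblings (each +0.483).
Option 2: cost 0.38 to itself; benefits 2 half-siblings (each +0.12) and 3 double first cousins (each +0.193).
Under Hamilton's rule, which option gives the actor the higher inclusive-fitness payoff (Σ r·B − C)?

Option 1

Option 1: r to a full sibling = 0.5.
Option 1: r to a half-sibling = 0.25.
Option 1: Σ r·B − C = (1·0.5·0.51 + 4·0.25·0.483) − 0.29 = 0.448.
Option 2: r to a half-sibling = 0.25.
Option 2: r to a double first cousin = 0.25.
Option 2: Σ r·B − C = (2·0.25·0.12 + 3·0.25·0.193) − 0.38 = -0.17525.
Option 1 has the higher net inclusive-fitness payoff.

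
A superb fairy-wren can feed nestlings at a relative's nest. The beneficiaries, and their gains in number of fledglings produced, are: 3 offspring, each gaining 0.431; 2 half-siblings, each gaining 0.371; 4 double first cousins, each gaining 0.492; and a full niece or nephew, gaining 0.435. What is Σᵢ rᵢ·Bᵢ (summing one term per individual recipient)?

1.43275

r to an offspring = 1/2 (one parent–offspring link: r = (1/2)^1 = 1/2).
r to a half-sibling = 1/4 (half-sibs share one parent — one path of length 2: r = (1/2)^2 = 1/4).
r to a double first cousin = 0.25 (double first cousins share both grandparent pairs — four paths of length 4: r = 4·(1/2)^4 = 1/4).
r to a full niece or nephew = 0.25 (full aunt/uncle↔niece/nephew: two paths of length 3 through the shared grandparent pair: r = 2·(1/2)^3 = 1/4).
Summing one r·B term per recipient: 3·0.5·0.431 + 2·0.25·0.371 + 4·0.25·0.492 + 1·0.25·0.435 = 1.43275.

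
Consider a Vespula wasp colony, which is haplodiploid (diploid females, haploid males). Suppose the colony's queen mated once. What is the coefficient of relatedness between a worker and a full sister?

0.75

Haplodiploid full sisters inherit their father's entire haploid genome identically (contributing 1/2) and on average half of their mother's contribution (1/2 · 1/2 = 1/4); r = 1/2 + 1/4 = 3/4.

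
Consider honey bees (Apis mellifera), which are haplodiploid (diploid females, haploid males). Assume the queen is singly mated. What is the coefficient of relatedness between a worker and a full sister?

Haplodiploid full sisters inherit their father's entire haploid genome identically (contributing 1/2) and on average half of their mother's contribution (1/2 · 1/2 = 1/4); r = 1/2 + 1/4 = 3/4.

0.75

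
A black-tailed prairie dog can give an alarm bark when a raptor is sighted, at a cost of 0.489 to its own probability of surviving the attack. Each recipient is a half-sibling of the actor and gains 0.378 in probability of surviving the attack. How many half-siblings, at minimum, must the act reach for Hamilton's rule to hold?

r to a half-sibling = 0.25 (half-sibs share one parent — one path of length 2: r = (1/2)^2 = 1/4).
Hamilton's rule: n·r·B > C  ⇒  n > C/(r·B) = 0.489/(0.25·0.378) = 5.175.
The smallest integer exceeding 5.175 is 6.

6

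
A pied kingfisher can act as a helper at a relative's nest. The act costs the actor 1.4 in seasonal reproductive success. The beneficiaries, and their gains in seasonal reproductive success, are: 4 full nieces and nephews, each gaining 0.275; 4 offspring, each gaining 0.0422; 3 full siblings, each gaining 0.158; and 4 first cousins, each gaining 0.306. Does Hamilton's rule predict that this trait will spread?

Hamilton's rule: the trait is favored when the sum of r·B over every recipient exceeds the actor's cost C.
r to a full niece or nephew = 1/4 (full aunt/uncle↔niece/nephew: two paths of length 3 through the shared grandparent pair: r = 2·(1/2)^3 = 1/4).
r to an offspring = 0.5 (one parent–offspring link: r = (1/2)^1 = 1/2).
r to a full sibling = 0.5 (full sibs share both parents — two paths of length 2: r = 2·(1/2)^2 = 1/2).
r to a first cousin = 0.125 (first cousins share one grandparent pair — two paths of length 4: r = 2·(1/2)^4 = 1/8).
Summing one r·B term per recipient: 4·0.25·0.275 + 4·0.5·0.0422 + 3·0.5·0.158 + 4·0.125·0.306 = 0.7494.
0.7494 < 1.4: the indirect benefit is less than the cost.

No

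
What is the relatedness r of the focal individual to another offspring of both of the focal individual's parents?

Each parent–offspring link contributes a factor of 1/2, and independent paths through distinct common ancestors add.
Full sibs share both parents — two paths of length 2: r = 2·(1/2)^2 = 1/2.

0.5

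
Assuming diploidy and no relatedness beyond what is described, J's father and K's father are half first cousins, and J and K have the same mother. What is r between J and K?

With two independent routes of shared ancestry, r is the sum of the two contributions.
J and K are related in two ways: half second cousins through their fathers (r = 1/64) and half-sibs through their shared mother (r = 1/4).
r = 1/64 + 1/4 = 0.265625.

0.265625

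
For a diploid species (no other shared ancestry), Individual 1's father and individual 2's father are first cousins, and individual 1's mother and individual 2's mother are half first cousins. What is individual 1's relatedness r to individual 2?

0.046875

Independent pedigree routes through distinct common ancestors add.
Individual 1 and individual 2 are related in two ways: second cousins through their fathers (r = 1/32) and half second cousins through their mothers (r = 1/64).
r = 1/32 + 1/64 = 3/64 = 0.046875.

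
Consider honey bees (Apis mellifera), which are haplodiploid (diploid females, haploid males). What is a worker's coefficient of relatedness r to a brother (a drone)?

Her haploid brother carries none of their father's genes and a random half of their mother's genome; that half matches the maternal half of her own genome with probability 1/2: r = 1/2 · 1/2 = 1/4.

0.25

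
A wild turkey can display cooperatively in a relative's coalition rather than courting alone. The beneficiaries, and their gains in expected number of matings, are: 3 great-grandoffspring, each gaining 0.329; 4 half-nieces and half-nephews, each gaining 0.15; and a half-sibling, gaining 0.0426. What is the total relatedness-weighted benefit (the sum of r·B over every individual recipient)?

0.209025

r to a great-grandoffspring = 1/8 (three parent–offspring links: r = (1/2)^3 = 1/8).
r to a half-niece or half-nephew = 1/8 (half-aunt/uncle↔niece/nephew: one path of length 3: r = (1/2)^3 = 1/8).
r to a half-sibling = 1/4 (half-sibs share one parent — one path of length 2: r = (1/2)^2 = 1/4).
Summing one r·B term per recipient: 3·0.125·0.329 + 4·0.125·0.15 + 1·0.25·0.0426 = 0.209025.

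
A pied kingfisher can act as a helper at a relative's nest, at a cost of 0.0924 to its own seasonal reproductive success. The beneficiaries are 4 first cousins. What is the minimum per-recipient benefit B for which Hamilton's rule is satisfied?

0.1848

r to a first cousin = 0.125 (first cousins share one grandparent pair — two paths of length 4: r = 2·(1/2)^4 = 1/8).
Hamilton's rule with n recipients of equal r: n·r·B > C, so B > C/(n·r) = 0.0924/(4·0.125) = 0.1848.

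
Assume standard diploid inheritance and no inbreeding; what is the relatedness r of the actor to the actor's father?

0.5

Each parent–offspring link contributes a factor of 1/2, and independent paths through distinct common ancestors add.
One parent–offspring link: r = (1/2)^1 = 1/2.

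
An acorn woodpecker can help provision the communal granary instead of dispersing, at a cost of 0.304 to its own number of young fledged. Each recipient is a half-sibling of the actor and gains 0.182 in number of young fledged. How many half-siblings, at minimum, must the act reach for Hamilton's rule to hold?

r to a half-sibling = 1/4 (half-sibs share one parent — one path of length 2: r = (1/2)^2 = 1/4).
Hamilton's rule: n·r·B > C  ⇒  n > C/(r·B) = 0.304/(0.25·0.182) = 6.681.
The smallest integer exceeding 6.681 is 7.

7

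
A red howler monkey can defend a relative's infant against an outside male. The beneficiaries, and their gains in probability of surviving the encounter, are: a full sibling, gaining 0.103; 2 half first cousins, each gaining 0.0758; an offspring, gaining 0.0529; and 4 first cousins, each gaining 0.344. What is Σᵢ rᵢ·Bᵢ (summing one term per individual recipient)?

r to a full sibling = 0.5 (full sibs share both parents — two paths of length 2: r = 2·(1/2)^2 = 1/2).
r to a half first cousin = 1/16 (half first cousins share one grandparent — one path of length 4: r = (1/2)^4 = 1/16).
r to an offspring = 0.5 (one parent–offspring link: r = (1/2)^1 = 1/2).
r to a first cousin = 1/8 (first cousins share one grandparent pair — two paths of length 4: r = 2·(1/2)^4 = 1/8).
Summing one r·B term per recipient: 1·0.5·0.103 + 2·0.0625·0.0758 + 1·0.5·0.0529 + 4·0.125·0.344 = 0.259425.

0.259425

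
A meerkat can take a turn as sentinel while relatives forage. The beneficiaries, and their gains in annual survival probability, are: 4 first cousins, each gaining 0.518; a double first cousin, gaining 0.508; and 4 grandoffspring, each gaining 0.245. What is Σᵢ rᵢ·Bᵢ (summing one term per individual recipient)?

0.631

r to a first cousin = 1/8 (first cousins share one grandparent pair — two paths of length 4: r = 2·(1/2)^4 = 1/8).
r to a double first cousin = 0.25 (double first cousins share both grandparent pairs — four paths of length 4: r = 4·(1/2)^4 = 1/4).
r to a grandoffspring = 1/4 (two parent–offspring links: r = (1/2)^2 = 1/4).
Summing one r·B term per recipient: 4·0.125·0.518 + 1·0.25·0.508 + 4·0.25·0.245 = 0.631.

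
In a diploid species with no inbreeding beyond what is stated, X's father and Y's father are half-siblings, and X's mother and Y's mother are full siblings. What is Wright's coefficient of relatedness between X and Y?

0.1875

Relatedness sums over independent paths through distinct common ancestors.
X and Y are related in two ways: half first cousins through their fathers (r = 1/16) and first cousins through their mothers (r = 1/8).
r = 1/16 + 1/8 = 3/16 = 0.1875.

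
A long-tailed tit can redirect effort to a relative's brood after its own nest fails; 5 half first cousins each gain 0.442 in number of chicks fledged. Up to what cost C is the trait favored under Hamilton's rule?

0.138125

r to a half first cousin = 0.0625 (half first cousins share one grandparent — one path of length 4: r = (1/2)^4 = 1/16).
Hamilton's rule: n·r·B > C, so the trait is favored while C < n·r·B = 5·0.0625·0.442 = 0.138125.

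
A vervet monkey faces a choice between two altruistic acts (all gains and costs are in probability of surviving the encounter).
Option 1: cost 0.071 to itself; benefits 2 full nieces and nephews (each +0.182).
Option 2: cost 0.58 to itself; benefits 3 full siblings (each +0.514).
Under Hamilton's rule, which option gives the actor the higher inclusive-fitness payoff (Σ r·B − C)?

Option 1: r to a full niece or nephew = 0.25.
Option 1: Σ r·B − C = (2·0.25·0.182) − 0.071 = 0.02.
Option 2: r to a full sibling = 0.5.
Option 2: Σ r·B − C = (3·0.5·0.514) − 0.58 = 0.191.
Option 2 has the higher net inclusive-fitness payoff.

Option 2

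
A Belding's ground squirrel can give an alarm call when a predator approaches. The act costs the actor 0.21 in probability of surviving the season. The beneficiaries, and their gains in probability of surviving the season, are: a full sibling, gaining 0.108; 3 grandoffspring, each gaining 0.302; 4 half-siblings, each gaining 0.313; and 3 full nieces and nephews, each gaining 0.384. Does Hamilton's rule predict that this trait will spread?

Hamilton's rule: the trait is favored when the sum of r·B over every recipient exceeds the actor's cost C.
r to a full sibling = 0.5 (full sibs share both parents — two paths of length 2: r = 2·(1/2)^2 = 1/2).
r to a grandoffspring = 1/4 (two parent–offspring links: r = (1/2)^2 = 1/4).
r to a half-sibling = 0.25 (half-sibs share one parent — one path of length 2: r = (1/2)^2 = 1/4).
r to a full niece or nephew = 1/4 (full aunt/uncle↔niece/nephew: two paths of length 3 through the shared grandparent pair: r = 2·(1/2)^3 = 1/4).
Summing one r·B term per recipient: 1·0.5·0.108 + 3·0.25·0.302 + 4·0.25·0.313 + 3·0.25·0.384 = 0.8815.
0.8815 > 0.21: the indirect benefit exceeds the cost.

Yes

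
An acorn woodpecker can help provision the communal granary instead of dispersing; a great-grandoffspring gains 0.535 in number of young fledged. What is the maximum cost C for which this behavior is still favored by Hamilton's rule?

0.066875

r to a great-grandoffspring = 0.125 (three parent–offspring links: r = (1/2)^3 = 1/8).
Hamilton's rule: n·r·B > C, so the trait is favored while C < n·r·B = 1·0.125·0.535 = 0.066875.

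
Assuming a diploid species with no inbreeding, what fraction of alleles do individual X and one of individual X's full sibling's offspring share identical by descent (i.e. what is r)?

Each parent–offspring link contributes a factor of 1/2, and independent paths through distinct common ancestors add.
Full aunt/uncle↔niece/nephew: two paths of length 3 through the shared grandparent pair: r = 2·(1/2)^3 = 1/4.

0.25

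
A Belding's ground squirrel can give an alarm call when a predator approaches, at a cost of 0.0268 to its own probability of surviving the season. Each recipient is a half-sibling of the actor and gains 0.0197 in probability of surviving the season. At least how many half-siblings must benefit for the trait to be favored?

6

r to a half-sibling = 0.25 (half-sibs share one parent — one path of length 2: r = (1/2)^2 = 1/4).
Hamilton's rule: n·r·B > C  ⇒  n > C/(r·B) = 0.0268/(0.25·0.0197) = 5.442.
The smallest integer exceeding 5.442 is 6.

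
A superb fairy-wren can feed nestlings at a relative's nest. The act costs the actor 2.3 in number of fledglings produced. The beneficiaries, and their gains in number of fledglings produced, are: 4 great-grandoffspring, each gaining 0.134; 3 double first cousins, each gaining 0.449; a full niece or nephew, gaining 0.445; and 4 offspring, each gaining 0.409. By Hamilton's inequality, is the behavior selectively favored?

No

Hamilton's rule: the trait is favored when the sum of r·B over every recipient exceeds the actor's cost C.
r to a great-grandoffspring = 1/8 (three parent–offspring links: r = (1/2)^3 = 1/8).
r to a double first cousin = 1/4 (double first cousins share both grandparent pairs — four paths of length 4: r = 4·(1/2)^4 = 1/4).
r to a full niece or nephew = 0.25 (full aunt/uncle↔niece/nephew: two paths of length 3 through the shared grandparent pair: r = 2·(1/2)^3 = 1/4).
r to an offspring = 0.5 (one parent–offspring link: r = (1/2)^1 = 1/2).
Summing one r·B term per recipient: 4·0.125·0.134 + 3·0.25·0.449 + 1·0.25·0.445 + 4·0.5·0.409 = 1.333.
1.333 < 2.3: the indirect benefit is less than the cost.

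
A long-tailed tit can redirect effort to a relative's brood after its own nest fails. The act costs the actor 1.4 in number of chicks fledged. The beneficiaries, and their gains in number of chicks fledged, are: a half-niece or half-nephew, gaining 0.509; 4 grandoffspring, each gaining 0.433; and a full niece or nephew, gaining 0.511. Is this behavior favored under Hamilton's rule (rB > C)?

Hamilton's rule: the trait is favored when the sum of r·B over every recipient exceeds the actor's cost C.
r to a half-niece or half-nephew = 0.125 (half-aunt/uncle↔niece/nephew: one path of length 3: r = (1/2)^3 = 1/8).
r to a grandoffspring = 0.25 (two parent–offspring links: r = (1/2)^2 = 1/4).
r to a full niece or nephew = 1/4 (full aunt/uncle↔niece/nephew: two paths of length 3 through the shared grandparent pair: r = 2·(1/2)^3 = 1/4).
Summing one r·B term per recipient: 1·0.125·0.509 + 4·0.25·0.433 + 1·0.25·0.511 = 0.624375.
0.624375 < 1.4: the indirect benefit is less than the cost.

No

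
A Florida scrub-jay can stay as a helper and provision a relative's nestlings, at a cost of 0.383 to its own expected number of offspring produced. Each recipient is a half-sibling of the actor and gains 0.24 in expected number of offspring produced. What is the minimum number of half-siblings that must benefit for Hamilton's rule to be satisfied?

7

r to a half-sibling = 0.25 (half-sibs share one parent — one path of length 2: r = (1/2)^2 = 1/4).
Hamilton's rule: n·r·B > C  ⇒  n > C/(r·B) = 0.383/(0.25·0.24) = 6.383.
The smallest integer exceeding 6.383 is 7.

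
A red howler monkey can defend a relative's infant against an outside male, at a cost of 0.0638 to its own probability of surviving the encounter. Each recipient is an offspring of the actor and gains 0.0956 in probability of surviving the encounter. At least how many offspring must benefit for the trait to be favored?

r to an offspring = 0.5 (one parent–offspring link: r = (1/2)^1 = 1/2).
Hamilton's rule: n·r·B > C  ⇒  n > C/(r·B) = 0.0638/(0.5·0.0956) = 1.335.
The smallest integer exceeding 1.335 is 2.

2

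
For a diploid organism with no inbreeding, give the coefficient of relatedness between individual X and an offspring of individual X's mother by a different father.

Each parent–offspring link contributes a factor of 1/2, and independent paths through distinct common ancestors add.
Half-sibs share one parent — one path of length 2: r = (1/2)^2 = 1/4.

0.25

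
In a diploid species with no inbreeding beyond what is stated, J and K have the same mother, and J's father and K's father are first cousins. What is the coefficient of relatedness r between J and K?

0.28125

With two independent routes of shared ancestry, r is the sum of the two contributions.
J and K are related in two ways: half-sibs through their shared mother (r = 1/4) and second cousins through their fathers (r = 1/32).
r = 1/4 + 1/32 = 9/32 = 0.28125.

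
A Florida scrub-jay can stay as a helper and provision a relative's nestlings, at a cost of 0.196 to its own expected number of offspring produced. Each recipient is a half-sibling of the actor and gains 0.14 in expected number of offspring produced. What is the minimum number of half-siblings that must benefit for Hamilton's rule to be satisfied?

6

r to a half-sibling = 1/4 (half-sibs share one parent — one path of length 2: r = (1/2)^2 = 1/4).
Hamilton's rule: n·r·B > C  ⇒  n > C/(r·B) = 0.196/(0.25·0.14) = 5.6.
The smallest integer exceeding 5.6 is 6.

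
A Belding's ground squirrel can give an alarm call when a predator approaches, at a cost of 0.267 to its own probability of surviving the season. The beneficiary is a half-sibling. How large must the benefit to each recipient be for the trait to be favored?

1.068

r to a half-sibling = 0.25 (half-sibs share one parent — one path of length 2: r = (1/2)^2 = 1/4).
Hamilton's rule with n recipients of equal r: n·r·B > C, so B > C/(n·r) = 0.267/(1·0.25) = 1.068.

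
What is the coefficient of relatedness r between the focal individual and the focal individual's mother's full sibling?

0.25

Each parent–offspring link contributes a factor of 1/2, and independent paths through distinct common ancestors add.
Full aunt/uncle↔niece/nephew: two paths of length 3 through the shared grandparent pair: r = 2·(1/2)^3 = 1/4.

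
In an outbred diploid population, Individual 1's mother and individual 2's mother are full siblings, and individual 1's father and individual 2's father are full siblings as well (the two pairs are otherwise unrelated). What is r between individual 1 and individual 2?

Relatedness sums over independent paths through distinct common ancestors.
Individual 1 and individual 2 are related in two ways: first cousins through their mothers (r = 1/8) and first cousins through their fathers (r = 1/8) — i.e. double first cousins.
r = 1/8 + 1/8 = 1/4 = 0.25.

0.25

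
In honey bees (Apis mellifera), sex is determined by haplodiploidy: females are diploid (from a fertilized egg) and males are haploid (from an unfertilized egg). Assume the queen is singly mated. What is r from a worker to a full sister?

0.75

Haplodiploid full sisters inherit their father's entire haploid genome identically (contributing 1/2) and on average half of their mother's contribution (1/2 · 1/2 = 1/4); r = 1/2 + 1/4 = 3/4.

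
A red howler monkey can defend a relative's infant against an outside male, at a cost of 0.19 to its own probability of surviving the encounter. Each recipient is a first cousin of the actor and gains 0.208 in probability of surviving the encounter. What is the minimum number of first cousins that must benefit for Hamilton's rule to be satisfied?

r to a first cousin = 1/8 (first cousins share one grandparent pair — two paths of length 4: r = 2·(1/2)^4 = 1/8).
Hamilton's rule: n·r·B > C  ⇒  n > C/(r·B) = 0.19/(0.125·0.208) = 7.308.
The smallest integer exceeding 7.308 is 8.

8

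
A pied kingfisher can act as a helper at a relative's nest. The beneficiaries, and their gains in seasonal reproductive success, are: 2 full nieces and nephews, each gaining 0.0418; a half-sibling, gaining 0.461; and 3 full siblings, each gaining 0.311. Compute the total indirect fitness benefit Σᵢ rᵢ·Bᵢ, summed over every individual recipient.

0.60265

r to a full niece or nephew = 0.25 (full aunt/uncle↔niece/nephew: two paths of length 3 through the shared grandparent pair: r = 2·(1/2)^3 = 1/4).
r to a half-sibling = 0.25 (half-sibs share one parent — one path of length 2: r = (1/2)^2 = 1/4).
r to a full sibling = 1/2 (full sibs share both parents — two paths of length 2: r = 2·(1/2)^2 = 1/2).
Summing one r·B term per recipient: 2·0.25·0.0418 + 1·0.25·0.461 + 3·0.5·0.311 = 0.60265.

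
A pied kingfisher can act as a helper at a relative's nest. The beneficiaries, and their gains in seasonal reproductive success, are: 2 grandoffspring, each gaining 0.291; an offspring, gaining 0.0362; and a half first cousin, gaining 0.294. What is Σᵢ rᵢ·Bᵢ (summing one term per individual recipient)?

0.181975

r to a grandoffspring = 0.25 (two parent–offspring links: r = (1/2)^2 = 1/4).
r to an offspring = 1/2 (one parent–offspring link: r = (1/2)^1 = 1/2).
r to a half first cousin = 1/16 (half first cousins share one grandparent — one path of length 4: r = (1/2)^4 = 1/16).
Summing one r·B term per recipient: 2·0.25·0.291 + 1·0.5·0.0362 + 1·0.0625·0.294 = 0.181975.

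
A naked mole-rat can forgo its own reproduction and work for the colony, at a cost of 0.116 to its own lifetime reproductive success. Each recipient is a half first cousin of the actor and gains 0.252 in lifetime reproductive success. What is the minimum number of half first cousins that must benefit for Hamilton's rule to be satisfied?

8

r to a half first cousin = 1/16 (half first cousins share one grandparent — one path of length 4: r = (1/2)^4 = 1/16).
Hamilton's rule: n·r·B > C  ⇒  n > C/(r·B) = 0.116/(0.0625·0.252) = 7.365.
The smallest integer exceeding 7.365 is 8.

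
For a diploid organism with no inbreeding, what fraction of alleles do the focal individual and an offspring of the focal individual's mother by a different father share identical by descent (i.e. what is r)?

Each parent–offspring link contributes a factor of 1/2, and independent paths through distinct common ancestors add.
Half-sibs share one parent — one path of length 2: r = (1/2)^2 = 1/4.

0.25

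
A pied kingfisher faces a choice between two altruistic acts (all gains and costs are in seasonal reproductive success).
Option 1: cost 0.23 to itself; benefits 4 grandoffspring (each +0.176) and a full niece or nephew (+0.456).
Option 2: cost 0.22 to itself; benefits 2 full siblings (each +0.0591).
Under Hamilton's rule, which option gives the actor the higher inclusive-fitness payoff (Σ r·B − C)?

Option 1

Option 1: r to a grandoffspring = 0.25.
Option 1: r to a full niece or nephew = 0.25.
Option 1: Σ r·B − C = (4·0.25·0.176 + 1·0.25·0.456) − 0.23 = 0.06.
Option 2: r to a full sibling = 0.5.
Option 2: Σ r·B − C = (2·0.5·0.0591) − 0.22 = -0.1609.
Option 1 has the higher net inclusive-fitness payoff.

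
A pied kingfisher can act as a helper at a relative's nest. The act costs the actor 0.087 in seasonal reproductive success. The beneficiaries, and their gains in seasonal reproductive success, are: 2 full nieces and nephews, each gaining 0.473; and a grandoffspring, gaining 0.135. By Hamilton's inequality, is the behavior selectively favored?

Hamilton's rule: the trait is favored when the sum of r·B over every recipient exceeds the actor's cost C.
r to a full niece or nephew = 0.25 (full aunt/uncle↔niece/nephew: two paths of length 3 through the shared grandparent pair: r = 2·(1/2)^3 = 1/4).
r to a grandoffspring = 0.25 (two parent–offspring links: r = (1/2)^2 = 1/4).
Summing one r·B term per recipient: 2·0.25·0.473 + 1·0.25·0.135 = 0.27025.
0.27025 > 0.087: the indirect benefit exceeds the cost.

Yes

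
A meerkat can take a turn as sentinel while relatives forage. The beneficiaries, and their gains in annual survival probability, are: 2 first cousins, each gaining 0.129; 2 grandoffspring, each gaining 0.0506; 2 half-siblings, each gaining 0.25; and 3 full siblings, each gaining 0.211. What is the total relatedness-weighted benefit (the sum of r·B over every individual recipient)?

0.49905

r to a first cousin = 0.125 (first cousins share one grandparent pair — two paths of length 4: r = 2·(1/2)^4 = 1/8).
r to a grandoffspring = 0.25 (two parent–offspring links: r = (1/2)^2 = 1/4).
r to a half-sibling = 1/4 (half-sibs share one parent — one path of length 2: r = (1/2)^2 = 1/4).
r to a full sibling = 0.5 (full sibs share both parents — two paths of length 2: r = 2·(1/2)^2 = 1/2).
Summing one r·B term per recipient: 2·0.125·0.129 + 2·0.25·0.0506 + 2·0.25·0.25 + 3·0.5·0.211 = 0.49905.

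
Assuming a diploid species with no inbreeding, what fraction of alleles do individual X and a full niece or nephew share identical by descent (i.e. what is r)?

0.25

Full aunt/uncle↔niece/nephew: two paths of length 3 through the shared grandparent pair: r = 2·(1/2)^3 = 1/4.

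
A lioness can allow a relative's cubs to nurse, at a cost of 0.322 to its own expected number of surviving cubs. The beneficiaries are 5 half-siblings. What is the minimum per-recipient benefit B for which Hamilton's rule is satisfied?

0.2576

r to a half-sibling = 0.25 (half-sibs share one parent — one path of length 2: r = (1/2)^2 = 1/4).
Hamilton's rule with n recipients of equal r: n·r·B > C, so B > C/(n·r) = 0.322/(5·0.25) = 0.2576.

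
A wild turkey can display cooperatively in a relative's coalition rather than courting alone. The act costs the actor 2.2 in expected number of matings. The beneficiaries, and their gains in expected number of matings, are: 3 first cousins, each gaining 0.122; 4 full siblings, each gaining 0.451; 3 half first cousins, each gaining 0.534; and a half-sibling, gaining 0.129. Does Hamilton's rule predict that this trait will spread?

No

Hamilton's rule: the trait is favored when the sum of r·B over every recipient exceeds the actor's cost C.
r to a first cousin = 1/8 (first cousins share one grandparent pair — two paths of length 4: r = 2·(1/2)^4 = 1/8).
r to a full sibling = 1/2 (full sibs share both parents — two paths of length 2: r = 2·(1/2)^2 = 1/2).
r to a half first cousin = 1/16 (half first cousins share one grandparent — one path of length 4: r = (1/2)^4 = 1/16).
r to a half-sibling = 1/4 (half-sibs share one parent — one path of length 2: r = (1/2)^2 = 1/4).
Summing one r·B term per recipient: 3·0.125·0.122 + 4·0.5·0.451 + 3·0.0625·0.534 + 1·0.25·0.129 = 1.080125.
1.080125 < 2.2: the indirect benefit is less than the cost.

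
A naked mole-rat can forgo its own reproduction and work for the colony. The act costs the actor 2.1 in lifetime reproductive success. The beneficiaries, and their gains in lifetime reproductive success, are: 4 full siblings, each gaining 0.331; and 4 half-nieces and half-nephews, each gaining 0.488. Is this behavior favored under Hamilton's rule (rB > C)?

No

Hamilton's rule: the trait is favored when the sum of r·B over every recipient exceeds the actor's cost C.
r to a full sibling = 1/2 (full sibs share both parents — two paths of length 2: r = 2·(1/2)^2 = 1/2).
r to a half-niece or half-nephew = 0.125 (half-aunt/uncle↔niece/nephew: one path of length 3: r = (1/2)^3 = 1/8).
Summing one r·B term per recipient: 4·0.5·0.331 + 4·0.125·0.488 = 0.906.
0.906 < 2.1: the indirect benefit is less than the cost.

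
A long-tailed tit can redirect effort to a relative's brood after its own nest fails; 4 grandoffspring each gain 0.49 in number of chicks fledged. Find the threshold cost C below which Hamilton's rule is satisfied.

r to a grandoffspring = 0.25 (two parent–offspring links: r = (1/2)^2 = 1/4).
Hamilton's rule: n·r·B > C, so the trait is favored while C < n·r·B = 4·0.25·0.49 = 0.49.

0.49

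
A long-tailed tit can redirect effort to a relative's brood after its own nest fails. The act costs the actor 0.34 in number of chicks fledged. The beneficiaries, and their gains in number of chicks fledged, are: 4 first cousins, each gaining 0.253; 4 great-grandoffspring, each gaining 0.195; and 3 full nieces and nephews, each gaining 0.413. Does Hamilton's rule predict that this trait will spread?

Hamilton's rule: the trait is favored when the sum of r·B over every recipient exceeds the actor's cost C.
r to a first cousin = 1/8 (first cousins share one grandparent pair — two paths of length 4: r = 2·(1/2)^4 = 1/8).
r to a great-grandoffspring = 0.125 (three parent–offspring links: r = (1/2)^3 = 1/8).
r to a full niece or nephew = 0.25 (full aunt/uncle↔niece/nephew: two paths of length 3 through the shared grandparent pair: r = 2·(1/2)^3 = 1/4).
Summing one r·B term per recipient: 4·0.125·0.253 + 4·0.125·0.195 + 3·0.25·0.413 = 0.53375.
0.53375 > 0.34: the indirect benefit exceeds the cost.

Yes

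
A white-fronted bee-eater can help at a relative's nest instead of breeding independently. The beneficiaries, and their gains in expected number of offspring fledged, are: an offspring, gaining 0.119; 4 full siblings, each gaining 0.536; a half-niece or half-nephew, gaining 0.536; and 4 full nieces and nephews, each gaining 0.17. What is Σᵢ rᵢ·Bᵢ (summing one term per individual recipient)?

1.3685

r to an offspring = 1/2 (one parent–offspring link: r = (1/2)^1 = 1/2).
r to a full sibling = 0.5 (full sibs share both parents — two paths of length 2: r = 2·(1/2)^2 = 1/2).
r to a half-niece or half-nephew = 0.125 (half-aunt/uncle↔niece/nephew: one path of length 3: r = (1/2)^3 = 1/8).
r to a full niece or nephew = 0.25 (full aunt/uncle↔niece/nephew: two paths of length 3 through the shared grandparent pair: r = 2·(1/2)^3 = 1/4).
Summing one r·B term per recipient: 1·0.5·0.119 + 4·0.5·0.536 + 1·0.125·0.536 + 4·0.25·0.17 = 1.3685.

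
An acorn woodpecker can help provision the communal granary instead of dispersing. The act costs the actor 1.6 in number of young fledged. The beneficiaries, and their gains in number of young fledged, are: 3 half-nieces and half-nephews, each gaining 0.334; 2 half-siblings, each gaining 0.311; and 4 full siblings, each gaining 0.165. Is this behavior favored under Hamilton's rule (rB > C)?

Hamilton's rule: the trait is favored when the sum of r·B over every recipient exceeds the actor's cost C.
r to a half-niece or half-nephew = 1/8 (half-aunt/uncle↔niece/nephew: one path of length 3: r = (1/2)^3 = 1/8).
r to a half-sibling = 0.25 (half-sibs share one parent — one path of length 2: r = (1/2)^2 = 1/4).
r to a full sibling = 1/2 (full sibs share both parents — two paths of length 2: r = 2·(1/2)^2 = 1/2).
Summing one r·B term per recipient: 3·0.125·0.334 + 2·0.25·0.311 + 4·0.5·0.165 = 0.61075.
0.61075 < 1.6: the indirect benefit is less than the cost.

No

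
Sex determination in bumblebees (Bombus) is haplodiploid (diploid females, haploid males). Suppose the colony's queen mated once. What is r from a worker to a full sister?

Haplodiploid full sisters inherit their father's entire haploid genome identically (contributing 1/2) and on average half of their mother's contribution (1/2 · 1/2 = 1/4); r = 1/2 + 1/4 = 3/4.

0.75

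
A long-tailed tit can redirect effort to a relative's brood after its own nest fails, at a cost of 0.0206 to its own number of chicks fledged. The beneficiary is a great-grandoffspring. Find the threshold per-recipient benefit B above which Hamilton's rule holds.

0.1648

r to a great-grandoffspring = 1/8 (three parent–offspring links: r = (1/2)^3 = 1/8).
Hamilton's rule with n recipients of equal r: n·r·B > C, so B > C/(n·r) = 0.0206/(1·0.125) = 0.1648.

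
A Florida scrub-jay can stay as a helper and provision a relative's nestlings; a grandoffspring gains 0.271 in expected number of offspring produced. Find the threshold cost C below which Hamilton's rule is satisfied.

r to a grandoffspring = 1/4 (two parent–offspring links: r = (1/2)^2 = 1/4).
Hamilton's rule: n·r·B > C, so the trait is favored while C < n·r·B = 1·0.25·0.271 = 0.06775.

0.06775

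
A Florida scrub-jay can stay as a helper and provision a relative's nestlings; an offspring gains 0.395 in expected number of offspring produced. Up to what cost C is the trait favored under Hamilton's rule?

r to an offspring = 0.5 (one parent–offspring link: r = (1/2)^1 = 1/2).
Hamilton's rule: n·r·B > C, so the trait is favored while C < n·r·B = 1·0.5·0.395 = 0.1975.

0.1975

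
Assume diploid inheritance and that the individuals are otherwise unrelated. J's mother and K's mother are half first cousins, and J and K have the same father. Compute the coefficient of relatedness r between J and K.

Independent pedigree routes through distinct common ancestors add.
J and K are related in two ways: half second cousins through their mothers (r = 1/64) and half-sibs through their shared father (r = 1/4).
r = 1/64 + 1/4 = 0.265625.

0.265625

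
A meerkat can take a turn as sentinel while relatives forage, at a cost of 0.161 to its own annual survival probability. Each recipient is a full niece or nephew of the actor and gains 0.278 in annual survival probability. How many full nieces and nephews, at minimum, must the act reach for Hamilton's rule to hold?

3

r to a full niece or nephew = 0.25 (full aunt/uncle↔niece/nephew: two paths of length 3 through the shared grandparent pair: r = 2·(1/2)^3 = 1/4).
Hamilton's rule: n·r·B > C  ⇒  n > C/(r·B) = 0.161/(0.25·0.278) = 2.317.
The smallest integer exceeding 2.317 is 3.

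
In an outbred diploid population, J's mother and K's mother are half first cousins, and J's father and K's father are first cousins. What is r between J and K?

0.046875

With two independent routes of shared ancestry, r is the sum of the two contributions.
J and K are related in two ways: half second cousins through their mothers (r = 1/64) and second cousins through their fathers (r = 1/32).
r = 1/64 + 1/32 = 0.046875.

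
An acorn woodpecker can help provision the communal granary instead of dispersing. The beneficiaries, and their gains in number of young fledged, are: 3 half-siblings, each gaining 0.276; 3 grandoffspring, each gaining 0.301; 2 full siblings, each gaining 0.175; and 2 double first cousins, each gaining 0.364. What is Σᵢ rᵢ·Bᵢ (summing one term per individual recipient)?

r to a half-sibling = 1/4 (half-sibs share one parent — one path of length 2: r = (1/2)^2 = 1/4).
r to a grandoffspring = 0.25 (two parent–offspring links: r = (1/2)^2 = 1/4).
r to a full sibling = 0.5 (full sibs share both parents — two paths of length 2: r = 2·(1/2)^2 = 1/2).
r to a double first cousin = 0.25 (double first cousins share both grandparent pairs — four paths of length 4: r = 4·(1/2)^4 = 1/4).
Summing one r·B term per recipient: 3·0.25·0.276 + 3·0.25·0.301 + 2·0.5·0.175 + 2·0.25·0.364 = 0.78975.

0.78975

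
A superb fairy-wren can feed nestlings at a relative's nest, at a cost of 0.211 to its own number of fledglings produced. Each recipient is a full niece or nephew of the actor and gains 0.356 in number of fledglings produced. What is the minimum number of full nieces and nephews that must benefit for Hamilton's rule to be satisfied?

3

r to a full niece or nephew = 0.25 (full aunt/uncle↔niece/nephew: two paths of length 3 through the shared grandparent pair: r = 2·(1/2)^3 = 1/4).
Hamilton's rule: n·r·B > C  ⇒  n > C/(r·B) = 0.211/(0.25·0.356) = 2.371.
The smallest integer exceeding 2.371 is 3.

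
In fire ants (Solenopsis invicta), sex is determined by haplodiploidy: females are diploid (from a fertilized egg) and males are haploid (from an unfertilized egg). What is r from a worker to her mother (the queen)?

One meiotic link between diploid queen and diploid daughter: r = 1/2.

0.5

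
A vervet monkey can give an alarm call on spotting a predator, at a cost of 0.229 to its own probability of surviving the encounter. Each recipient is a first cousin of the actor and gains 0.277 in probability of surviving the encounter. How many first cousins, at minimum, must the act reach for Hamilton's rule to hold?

r to a first cousin = 0.125 (first cousins share one grandparent pair — two paths of length 4: r = 2·(1/2)^4 = 1/8).
Hamilton's rule: n·r·B > C  ⇒  n > C/(r·B) = 0.229/(0.125·0.277) = 6.614.
The smallest integer exceeding 6.614 is 7.

7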